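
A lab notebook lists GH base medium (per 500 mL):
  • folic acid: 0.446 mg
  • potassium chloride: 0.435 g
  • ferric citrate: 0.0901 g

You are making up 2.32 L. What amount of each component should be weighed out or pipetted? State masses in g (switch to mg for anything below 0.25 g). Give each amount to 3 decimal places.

folic acid 2.069 mg; potassium chloride 2.018 g; ferric citrate 0.418 g

Scale factor = 2320 mL / 500 mL = 4.64.
folic acid: 0.446 mg × (2320 mL / 500 mL) = 2.069 mg
potassium chloride: 0.435 g × (2320 mL / 500 mL) = 2.018 g
ferric citrate: 0.0901 g × (2320 mL / 500 mL) = 0.418 g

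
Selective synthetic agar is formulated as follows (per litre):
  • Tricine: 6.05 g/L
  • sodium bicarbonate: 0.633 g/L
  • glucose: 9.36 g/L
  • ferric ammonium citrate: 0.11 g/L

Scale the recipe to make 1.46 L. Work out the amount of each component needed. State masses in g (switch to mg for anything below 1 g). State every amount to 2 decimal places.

Working volume: 1.46 L.
Tricine: 6.05 g/L × 1.46 L = 8.83 g
sodium bicarbonate: 0.633 g/L × 1.46 L = 0.92418 g = 924.18 mg
glucose: 9.36 g/L × 1.46 L = 13.67 g
ferric ammonium citrate: 0.11 g/L × 1.46 L = 0.1606 g = 160.60 mg

Tricine 8.83 g; sodium bicarbonate 924.18 mg; glucose 13.67 g; ferric ammonium citrate 160.60 mg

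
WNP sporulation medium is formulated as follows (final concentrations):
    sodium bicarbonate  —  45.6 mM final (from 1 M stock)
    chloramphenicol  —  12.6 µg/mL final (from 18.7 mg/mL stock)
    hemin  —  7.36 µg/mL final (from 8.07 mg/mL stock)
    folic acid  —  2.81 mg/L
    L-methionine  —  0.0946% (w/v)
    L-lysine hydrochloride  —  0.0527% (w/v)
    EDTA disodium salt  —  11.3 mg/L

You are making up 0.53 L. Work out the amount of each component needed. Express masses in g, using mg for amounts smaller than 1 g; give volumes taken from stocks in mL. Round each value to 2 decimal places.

Working volume: 0.53 L.
sodium bicarbonate: dilute stock: 45.6 mM × 530 mL ÷ 1000 mM = 24.17 mL
chloramphenicol: dilute stock: 12.6 µg/mL × 530 mL ÷ 18700 µg/mL = 0.36 mL
hemin: C1V1 = C2V2 → 7.36 µg/mL × 530 mL ÷ 8070 µg/mL = 0.48 mL
folic acid: 2.81 mg/L × 0.53 L = 1.49 mg
L-methionine: 0.0946% w/v = 0.946 g/L → 0.946 × 0.53 L = 0.50138 g = 501.38 mg
L-lysine hydrochloride: 0.0527% w/v = 0.527 g/L → 0.527 × 0.53 L = 0.27931 g = 279.31 mg
EDTA disodium salt: 11.3 mg/L × 0.53 L = 5.99 mg

sodium bicarbonate 24.17 mL; chloramphenicol 0.36 mL; hemin 0.48 mL; folic acid 1.49 mg; L-methionine 501.38 mg; L-lysine hydrochloride 279.31 mg; EDTA disodium salt 5.99 mg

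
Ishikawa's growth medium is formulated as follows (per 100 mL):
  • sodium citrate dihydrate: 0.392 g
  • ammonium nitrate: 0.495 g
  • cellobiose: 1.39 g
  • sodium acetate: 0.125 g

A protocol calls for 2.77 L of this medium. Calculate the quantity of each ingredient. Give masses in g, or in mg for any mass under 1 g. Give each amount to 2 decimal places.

Scale factor = 2770 mL / 100 mL = 27.7.
sodium citrate dihydrate: 0.392 g × (2770 mL / 100 mL) = 10.86 g
ammonium nitrate: 0.495 g × (2770 mL / 100 mL) = 13.71 g
cellobiose: 1.39 g × (2770 mL / 100 mL) = 38.50 g
sodium acetate: 0.125 g × (2770 mL / 100 mL) = 3.46 g

sodium citrate dihydrate 10.86 g; ammonium nitrate 13.71 g; cellobiose 38.50 g; sodium acetate 3.46 g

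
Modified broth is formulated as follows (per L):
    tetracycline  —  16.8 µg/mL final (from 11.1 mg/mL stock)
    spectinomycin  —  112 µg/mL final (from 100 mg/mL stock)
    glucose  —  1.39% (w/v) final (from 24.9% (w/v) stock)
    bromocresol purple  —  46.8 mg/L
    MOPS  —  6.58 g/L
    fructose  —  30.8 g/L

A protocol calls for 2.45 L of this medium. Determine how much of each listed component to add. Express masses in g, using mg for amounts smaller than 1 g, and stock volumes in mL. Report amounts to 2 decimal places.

tetracycline 3.71 mL; spectinomycin 2.74 mL; glucose 136.77 mL; bromocresol purple 114.66 mg; MOPS 16.12 g; fructose 75.46 g

Working volume: 2.45 L.
tetracycline: dilute stock: 16.8 µg/mL × 2450 mL ÷ 11100 µg/mL = 3.71 mL
spectinomycin: dilute stock: 112 µg/mL × 2450 mL ÷ 100000 µg/mL = 2.74 mL
glucose: C1V1 = C2V2 → 1.39% ÷ 24.9% × 2450 mL = 136.77 mL
bromocresol purple: 46.8 mg/L × 2.45 L = 114.66 mg
MOPS: 6.58 g/L × 2.45 L = 16.12 g
fructose: 30.8 g/L × 2.45 L = 75.46 g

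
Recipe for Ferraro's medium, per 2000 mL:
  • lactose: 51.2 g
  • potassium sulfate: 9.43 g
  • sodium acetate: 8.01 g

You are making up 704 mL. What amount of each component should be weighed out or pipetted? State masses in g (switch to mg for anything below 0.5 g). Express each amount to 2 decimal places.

lactose 18.02 g; potassium sulfate 3.32 g; sodium acetate 2.82 g

Ratio of target to recipe volume: 704 / 2000 = 0.352.
lactose: 51.2 g × (704 mL / 2000 mL) = 18.02 g
potassium sulfate: 9.43 g × (704 mL / 2000 mL) = 3.32 g
sodium acetate: 8.01 g × (704 mL / 2000 mL) = 2.82 g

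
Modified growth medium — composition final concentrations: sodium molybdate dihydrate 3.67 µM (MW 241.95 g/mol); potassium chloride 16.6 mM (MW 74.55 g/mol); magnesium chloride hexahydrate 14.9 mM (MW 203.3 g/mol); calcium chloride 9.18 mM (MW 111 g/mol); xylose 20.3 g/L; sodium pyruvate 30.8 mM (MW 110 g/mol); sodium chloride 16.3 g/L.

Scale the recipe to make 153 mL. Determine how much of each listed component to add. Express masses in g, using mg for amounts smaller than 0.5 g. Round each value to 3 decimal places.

sodium molybdate dihydrate 0.136 mg; potassium chloride 189.342 mg; magnesium chloride hexahydrate 463.463 mg; calcium chloride 155.904 mg; xylose 3.106 g; sodium pyruvate 0.518 g; sodium chloride 2.494 g

Scale factor relative to 1 L: 0.153.
sodium molybdate dihydrate: 3.67 µmol/L × 241.95 g/mol × 0.153 L ÷ 1000 = 0.136 mg
potassium chloride: 16.6 mmol/L × 74.55 mg/mmol × 0.153 L = 189.342 mg
magnesium chloride hexahydrate: 14.9 mmol/L × 203.3 mg/mmol × 0.153 L = 463.463 mg
calcium chloride: 9.18 mmol/L × 111 mg/mmol × 0.153 L = 155.904 mg
xylose: 20.3 g/L × 0.153 L = 3.106 g
sodium pyruvate: 30.8 mmol/L × 110 g/mol × 0.153 L ÷ 1000 = 0.518 g
sodium chloride: 16.3 g/L × 0.153 L = 2.494 g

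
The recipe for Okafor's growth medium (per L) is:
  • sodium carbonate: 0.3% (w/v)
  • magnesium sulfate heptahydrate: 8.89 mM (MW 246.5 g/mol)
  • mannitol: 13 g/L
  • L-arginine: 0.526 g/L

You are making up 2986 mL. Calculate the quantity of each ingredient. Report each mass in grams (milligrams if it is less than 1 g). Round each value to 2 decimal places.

Scale factor relative to 1 L: 2.986.
sodium carbonate: 0.3% w/v = 3 g/L → 3 × 2.986 L = 8.96 g
magnesium sulfate heptahydrate: 8.89 mmol/L × 246.5 g/mol × 2.986 L ÷ 1000 = 6.54 g
mannitol: 13 g/L × 2.986 L = 38.82 g
L-arginine: 0.526 g/L × 2.986 L = 1.57 g

sodium carbonate 8.96 g; magnesium sulfate heptahydrate 6.54 g; mannitol 38.82 g; L-arginine 1.57 g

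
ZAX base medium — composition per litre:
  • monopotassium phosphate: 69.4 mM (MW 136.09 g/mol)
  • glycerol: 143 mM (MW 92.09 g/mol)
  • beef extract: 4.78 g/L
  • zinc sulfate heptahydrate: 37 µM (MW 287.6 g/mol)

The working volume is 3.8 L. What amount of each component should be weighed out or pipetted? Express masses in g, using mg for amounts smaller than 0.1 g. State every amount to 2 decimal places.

monopotassium phosphate 35.89 g; glycerol 50.04 g; beef extract 18.16 g; zinc sulfate heptahydrate 40.44 mg

Working volume: 3.8 L.
monopotassium phosphate: 69.4 mmol/L × 136.09 g/mol × 3.8 L ÷ 1000 = 35.89 g
glycerol: 143 mmol/L × 92.09 g/mol × 3.8 L ÷ 1000 = 50.04 g
beef extract: 4.78 g/L × 3.8 L = 18.16 g
zinc sulfate heptahydrate: 37 µmol/L × 287.6 g/mol × 3.8 L ÷ 1000 = 40.44 mg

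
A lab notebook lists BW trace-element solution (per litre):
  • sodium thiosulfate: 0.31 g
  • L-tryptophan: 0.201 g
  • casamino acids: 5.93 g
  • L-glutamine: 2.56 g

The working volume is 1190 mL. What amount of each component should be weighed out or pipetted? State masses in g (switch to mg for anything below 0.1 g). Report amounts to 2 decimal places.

Scale factor = 1190 mL / 1000 mL = 1.19.
sodium thiosulfate: 0.31 g × (1190 mL / 1000 mL) = 0.37 g
L-tryptophan: 0.201 g × (1190 mL / 1000 mL) = 0.24 g
casamino acids: 5.93 g × (1190 mL / 1000 mL) = 7.06 g
L-glutamine: 2.56 g × (1190 mL / 1000 mL) = 3.05 g

sodium thiosulfate 0.37 g; L-tryptophan 0.24 g; casamino acids 7.06 g; L-glutamine 3.05 g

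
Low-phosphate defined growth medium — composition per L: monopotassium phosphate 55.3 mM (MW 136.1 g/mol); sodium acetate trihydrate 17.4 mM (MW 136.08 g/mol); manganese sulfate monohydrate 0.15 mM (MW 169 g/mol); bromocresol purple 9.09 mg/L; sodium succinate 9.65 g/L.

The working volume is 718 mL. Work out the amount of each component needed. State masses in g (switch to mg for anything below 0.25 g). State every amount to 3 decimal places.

monopotassium phosphate 5.404 g; sodium acetate trihydrate 1.700 g; manganese sulfate monohydrate 18.201 mg; bromocresol purple 6.527 mg; sodium succinate 6.929 g

Target volume = 718 mL = 0.718 L.
monopotassium phosphate: 55.3 mmol/L × 136.1 g/mol × 0.718 L ÷ 1000 = 5.404 g
sodium acetate trihydrate: 17.4 mmol/L × 136.08 g/mol × 0.718 L ÷ 1000 = 1.700 g
manganese sulfate monohydrate: 0.15 mmol/L × 169 mg/mmol × 0.718 L = 18.201 mg
bromocresol purple: 9.09 mg/L × 0.718 L = 6.527 mg
sodium succinate: 9.65 g/L × 0.718 L = 6.929 g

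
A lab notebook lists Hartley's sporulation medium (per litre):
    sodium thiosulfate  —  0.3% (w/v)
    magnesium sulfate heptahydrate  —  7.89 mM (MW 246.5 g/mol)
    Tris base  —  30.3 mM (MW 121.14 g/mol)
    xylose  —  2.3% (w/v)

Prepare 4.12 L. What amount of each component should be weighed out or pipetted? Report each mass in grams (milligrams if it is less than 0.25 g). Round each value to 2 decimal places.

Working volume: 4.12 L.
sodium thiosulfate: 0.3 g per 100 mL × 4120 mL ÷ 100 = 12.36 g
magnesium sulfate heptahydrate: 7.89 mmol/L × 246.5 g/mol × 4.12 L ÷ 1000 = 8.01 g
Tris base: 30.3 mmol/L × 121.14 g/mol × 4.12 L ÷ 1000 = 15.12 g
xylose: 2.3 g per 100 mL × 4120 mL ÷ 100 = 94.76 g

sodium thiosulfate 12.36 g; magnesium sulfate heptahydrate 8.01 g; Tris base 15.12 g; xylose 94.76 g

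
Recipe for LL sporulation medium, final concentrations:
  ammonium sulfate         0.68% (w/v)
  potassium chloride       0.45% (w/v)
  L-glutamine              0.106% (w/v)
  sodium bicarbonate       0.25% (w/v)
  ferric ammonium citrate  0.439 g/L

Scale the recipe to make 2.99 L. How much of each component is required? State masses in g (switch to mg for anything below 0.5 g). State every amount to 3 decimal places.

ammonium sulfate 20.332 g; potassium chloride 13.455 g; L-glutamine 3.169 g; sodium bicarbonate 7.475 g; ferric ammonium citrate 1.313 g

Scale factor relative to 1 L: 2.99.
ammonium sulfate: 0.68 g per 100 mL × 2990 mL ÷ 100 = 20.332 g
potassium chloride: 0.45 g per 100 mL × 2990 mL ÷ 100 = 13.455 g
L-glutamine: 0.106% w/v = 1.06 g/L → 1.06 × 2.99 L = 3.169 g
sodium bicarbonate: 0.25% w/v = 2.5 g/L → 2.5 × 2.99 L = 7.475 g
ferric ammonium citrate: 0.439 g/L × 2.99 L = 1.313 g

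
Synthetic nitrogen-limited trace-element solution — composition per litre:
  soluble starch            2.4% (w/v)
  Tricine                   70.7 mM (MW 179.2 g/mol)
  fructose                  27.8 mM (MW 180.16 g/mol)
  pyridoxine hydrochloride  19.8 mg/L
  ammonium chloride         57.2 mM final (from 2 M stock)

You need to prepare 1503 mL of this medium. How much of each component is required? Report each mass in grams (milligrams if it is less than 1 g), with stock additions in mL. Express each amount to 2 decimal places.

soluble starch 36.07 g; Tricine 19.04 g; fructose 7.53 g; pyridoxine hydrochloride 29.76 mg; ammonium chloride 42.99 mL

Scale factor relative to 1 L: 1.503.
soluble starch: 2.4% w/v = 24 g/L → 24 × 1.503 L = 36.07 g
Tricine: 70.7 mmol/L × 179.2 g/mol × 1.503 L ÷ 1000 = 19.04 g
fructose: 27.8 mmol/L × 180.16 g/mol × 1.503 L ÷ 1000 = 7.53 g
pyridoxine hydrochloride: 19.8 mg/L × 1.503 L = 29.76 mg
ammonium chloride: dilute stock: 57.2 mM × 1503 mL ÷ 2000 mM = 42.99 mL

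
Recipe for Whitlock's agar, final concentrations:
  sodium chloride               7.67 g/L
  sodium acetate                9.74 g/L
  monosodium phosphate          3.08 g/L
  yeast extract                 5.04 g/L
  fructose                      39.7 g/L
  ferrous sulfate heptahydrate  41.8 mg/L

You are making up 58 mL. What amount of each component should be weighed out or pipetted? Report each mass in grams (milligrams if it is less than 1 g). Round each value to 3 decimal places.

sodium chloride 444.860 mg; sodium acetate 564.920 mg; monosodium phosphate 178.640 mg; yeast extract 292.320 mg; fructose 2.303 g; ferrous sulfate heptahydrate 2.424 mg

Target volume = 58 mL = 0.058 L.
sodium chloride: 7.67 g/L × 0.058 L = 0.44486 g = 444.860 mg
sodium acetate: 9.74 g/L × 0.058 L = 0.56492 g = 564.920 mg
monosodium phosphate: 3.08 g/L × 0.058 L = 0.17864 g = 178.640 mg
yeast extract: 5.04 g/L × 0.058 L = 0.29232 g = 292.320 mg
fructose: 39.7 g/L × 0.058 L = 2.303 g
ferrous sulfate heptahydrate: 41.8 mg/L × 0.058 L = 2.424 mg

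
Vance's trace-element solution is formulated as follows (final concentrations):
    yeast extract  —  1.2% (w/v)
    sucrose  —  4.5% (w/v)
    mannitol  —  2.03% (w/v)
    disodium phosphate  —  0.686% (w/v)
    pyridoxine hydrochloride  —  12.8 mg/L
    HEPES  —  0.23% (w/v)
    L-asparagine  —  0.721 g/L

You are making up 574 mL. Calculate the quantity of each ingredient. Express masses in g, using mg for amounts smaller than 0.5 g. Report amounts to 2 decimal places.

Scale factor relative to 1 L: 0.574.
yeast extract: 1.2 g per 100 mL × 574 mL ÷ 100 = 6.89 g
sucrose: 4.5% w/v = 45 g/L → 45 × 0.574 L = 25.83 g
mannitol: 2.03 g per 100 mL × 574 mL ÷ 100 = 11.65 g
disodium phosphate: 0.686% w/v = 6.86 g/L → 6.86 × 0.574 L = 3.94 g
pyridoxine hydrochloride: 12.8 mg/L × 0.574 L = 7.35 mg
HEPES: 0.23 g per 100 mL × 574 mL ÷ 100 = 1.32 g
L-asparagine: 0.721 g/L × 0.574 L = 0.413854 g = 413.85 mg

yeast extract 6.89 g; sucrose 25.83 g; mannitol 11.65 g; disodium phosphate 3.94 g; pyridoxine hydrochloride 7.35 mg; HEPES 1.32 g; L-asparagine 413.85 mg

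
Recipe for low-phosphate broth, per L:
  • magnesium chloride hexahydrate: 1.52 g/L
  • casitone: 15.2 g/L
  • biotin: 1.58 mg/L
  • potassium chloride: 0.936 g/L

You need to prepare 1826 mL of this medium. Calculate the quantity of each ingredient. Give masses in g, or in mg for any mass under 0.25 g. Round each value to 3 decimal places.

Target volume = 1826 mL = 1.826 L.
magnesium chloride hexahydrate: 1.52 g/L × 1.826 L = 2.776 g
casitone: 15.2 g/L × 1.826 L = 27.755 g
biotin: 1.58 mg/L × 1.826 L = 2.885 mg
potassium chloride: 0.936 g/L × 1.826 L = 1.709 g

magnesium chloride hexahydrate 2.776 g; casitone 27.755 g; biotin 2.885 mg; potassium chloride 1.709 g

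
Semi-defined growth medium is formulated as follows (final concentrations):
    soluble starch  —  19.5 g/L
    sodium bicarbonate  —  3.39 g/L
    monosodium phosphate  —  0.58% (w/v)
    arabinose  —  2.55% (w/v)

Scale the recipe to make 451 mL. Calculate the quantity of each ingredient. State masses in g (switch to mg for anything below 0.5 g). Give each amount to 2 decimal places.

soluble starch 8.79 g; sodium bicarbonate 1.53 g; monosodium phosphate 2.62 g; arabinose 11.50 g

Scale factor relative to 1 L: 0.451.
soluble starch: 19.5 g/L × 0.451 L = 8.79 g
sodium bicarbonate: 3.39 g/L × 0.451 L = 1.53 g
monosodium phosphate: 0.58% w/v = 5.8 g/L → 5.8 × 0.451 L = 2.62 g
arabinose: 2.55 g per 100 mL × 451 mL ÷ 100 = 11.50 g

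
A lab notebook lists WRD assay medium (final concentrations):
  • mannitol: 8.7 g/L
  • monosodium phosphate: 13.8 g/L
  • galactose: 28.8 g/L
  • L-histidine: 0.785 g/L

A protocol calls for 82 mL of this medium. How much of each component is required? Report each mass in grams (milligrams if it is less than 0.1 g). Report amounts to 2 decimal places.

mannitol 0.71 g; monosodium phosphate 1.13 g; galactose 2.36 g; L-histidine 64.37 mg

Scale factor relative to 1 L: 0.082.
mannitol: 8.7 g/L × 0.082 L = 0.71 g
monosodium phosphate: 13.8 g/L × 0.082 L = 1.13 g
galactose: 28.8 g/L × 0.082 L = 2.36 g
L-histidine: 0.785 g/L × 0.082 L = 0.06437 g = 64.37 mg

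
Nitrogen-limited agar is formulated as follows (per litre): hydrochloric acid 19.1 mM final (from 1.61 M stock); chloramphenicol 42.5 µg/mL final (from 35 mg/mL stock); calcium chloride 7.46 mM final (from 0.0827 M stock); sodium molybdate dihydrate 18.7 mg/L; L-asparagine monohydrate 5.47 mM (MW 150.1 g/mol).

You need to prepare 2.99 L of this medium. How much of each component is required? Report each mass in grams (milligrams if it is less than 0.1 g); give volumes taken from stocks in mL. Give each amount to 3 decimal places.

hydrochloric acid 35.471 mL; chloramphenicol 3.631 mL; calcium chloride 269.715 mL; sodium molybdate dihydrate 55.913 mg; L-asparagine monohydrate 2.455 g

Working volume: 2.99 L.
hydrochloric acid: V = C2·V2/C1 = 19.1 mM × 2990 mL ÷ 1610 mM = 35.471 mL
chloramphenicol: C1V1 = C2V2 → 42.5 µg/mL × 2990 mL ÷ 35000 µg/mL = 3.631 mL
calcium chloride: C1V1 = C2V2 → 7.46 mM × 2990 mL ÷ 82.7 mM = 269.715 mL
sodium molybdate dihydrate: 18.7 mg/L × 2.99 L = 55.913 mg
L-asparagine monohydrate: 5.47 mmol/L × 150.1 g/mol × 2.99 L ÷ 1000 = 2.455 g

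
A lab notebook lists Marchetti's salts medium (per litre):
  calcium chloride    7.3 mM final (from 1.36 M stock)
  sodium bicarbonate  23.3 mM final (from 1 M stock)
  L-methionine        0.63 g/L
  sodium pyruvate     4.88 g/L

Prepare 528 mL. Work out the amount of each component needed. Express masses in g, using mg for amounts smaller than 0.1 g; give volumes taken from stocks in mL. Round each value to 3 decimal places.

Target volume = 528 mL = 0.528 L.
calcium chloride: dilute stock: 7.3 mM × 528 mL ÷ 1360 mM = 2.834 mL
sodium bicarbonate: V = C2·V2/C1 = 23.3 mM × 528 mL ÷ 1000 mM = 12.302 mL
L-methionine: 0.63 g/L × 0.528 L = 0.333 g
sodium pyruvate: 4.88 g/L × 0.528 L = 2.577 g

calcium chloride 2.834 mL; sodium bicarbonate 12.302 mL; L-methionine 0.333 g; sodium pyruvate 2.577 g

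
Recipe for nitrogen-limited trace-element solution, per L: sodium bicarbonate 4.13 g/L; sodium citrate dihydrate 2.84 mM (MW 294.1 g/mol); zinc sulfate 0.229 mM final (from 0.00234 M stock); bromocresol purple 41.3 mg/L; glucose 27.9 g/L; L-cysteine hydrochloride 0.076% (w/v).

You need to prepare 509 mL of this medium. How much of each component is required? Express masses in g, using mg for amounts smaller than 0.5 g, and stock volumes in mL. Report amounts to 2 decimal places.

Target volume = 509 mL = 0.509 L.
sodium bicarbonate: 4.13 g/L × 0.509 L = 2.10 g
sodium citrate dihydrate: 2.84 mmol/L × 294.1 mg/mmol × 0.509 L = 425.14 mg
zinc sulfate: dilute stock: 0.229 mM × 509 mL ÷ 2.34 mM = 49.81 mL
bromocresol purple: 41.3 mg/L × 0.509 L = 21.02 mg
glucose: 27.9 g/L × 0.509 L = 14.20 g
L-cysteine hydrochloride: 0.076 g per 100 mL × 509 mL ÷ 100 = 0.38684 g = 386.84 mg

sodium bicarbonate 2.10 g; sodium citrate dihydrate 425.14 mg; zinc sulfate 49.81 mL; bromocresol purple 21.02 mg; glucose 14.20 g; L-cysteine hydrochloride 386.84 mg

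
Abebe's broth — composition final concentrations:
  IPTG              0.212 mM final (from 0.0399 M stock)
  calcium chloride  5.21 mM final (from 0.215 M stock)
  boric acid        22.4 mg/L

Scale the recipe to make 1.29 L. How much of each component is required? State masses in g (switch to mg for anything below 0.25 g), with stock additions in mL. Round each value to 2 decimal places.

Working volume: 1.29 L.
IPTG: C1V1 = C2V2 → 0.212 mM × 1290 mL ÷ 39.9 mM = 6.85 mL
calcium chloride: dilute stock: 5.21 mM × 1290 mL ÷ 215 mM = 31.26 mL
boric acid: 22.4 mg/L × 1.29 L = 28.90 mg

IPTG 6.85 mL; calcium chloride 31.26 mL; boric acid 28.90 mg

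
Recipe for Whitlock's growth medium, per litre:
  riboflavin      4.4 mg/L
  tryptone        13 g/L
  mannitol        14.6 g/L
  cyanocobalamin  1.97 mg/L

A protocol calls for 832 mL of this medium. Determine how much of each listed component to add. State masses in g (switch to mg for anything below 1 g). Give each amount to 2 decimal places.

riboflavin 3.66 mg; tryptone 10.82 g; mannitol 12.15 g; cyanocobalamin 1.64 mg

Scale factor relative to 1 L: 0.832.
riboflavin: 4.4 mg/L × 0.832 L = 3.66 mg
tryptone: 13 g/L × 0.832 L = 10.82 g
mannitol: 14.6 g/L × 0.832 L = 12.15 g
cyanocobalamin: 1.97 mg/L × 0.832 L = 1.64 mg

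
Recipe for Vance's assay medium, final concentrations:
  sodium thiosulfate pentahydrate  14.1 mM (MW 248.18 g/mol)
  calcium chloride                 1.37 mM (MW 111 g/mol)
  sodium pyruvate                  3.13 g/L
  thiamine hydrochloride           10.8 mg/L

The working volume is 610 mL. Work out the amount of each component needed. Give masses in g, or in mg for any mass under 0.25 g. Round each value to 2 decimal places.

sodium thiosulfate pentahydrate 2.13 g; calcium chloride 92.76 mg; sodium pyruvate 1.91 g; thiamine hydrochloride 6.59 mg

Working volume: 610 mL = 0.61 L.
sodium thiosulfate pentahydrate: 14.1 mmol/L × 248.18 g/mol × 0.61 L ÷ 1000 = 2.13 g
calcium chloride: 1.37 mmol/L × 111 mg/mmol × 0.61 L = 92.76 mg
sodium pyruvate: 3.13 g/L × 0.61 L = 1.91 g
thiamine hydrochloride: 10.8 mg/L × 0.61 L = 6.59 mg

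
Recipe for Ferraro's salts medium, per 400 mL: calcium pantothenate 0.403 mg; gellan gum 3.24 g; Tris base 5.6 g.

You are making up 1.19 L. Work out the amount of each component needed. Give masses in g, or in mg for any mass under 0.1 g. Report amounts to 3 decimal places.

calcium pantothenate 1.199 mg; gellan gum 9.639 g; Tris base 16.660 g

Ratio of target to recipe volume: 1190 / 400 = 2.975.
calcium pantothenate: 0.403 mg × (1190 mL / 400 mL) = 1.199 mg
gellan gum: 3.24 g × (1190 mL / 400 mL) = 9.639 g
Tris base: 5.6 g × (1190 mL / 400 mL) = 16.660 g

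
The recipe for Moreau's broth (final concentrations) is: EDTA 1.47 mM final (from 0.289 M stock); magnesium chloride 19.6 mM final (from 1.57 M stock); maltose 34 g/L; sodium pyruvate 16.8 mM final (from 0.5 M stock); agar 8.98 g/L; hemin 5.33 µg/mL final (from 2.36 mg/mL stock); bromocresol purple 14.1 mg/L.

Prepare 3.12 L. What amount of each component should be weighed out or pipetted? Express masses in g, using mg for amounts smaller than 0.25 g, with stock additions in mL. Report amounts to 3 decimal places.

EDTA 15.870 mL; magnesium chloride 38.950 mL; maltose 106.080 g; sodium pyruvate 104.832 mL; agar 28.018 g; hemin 7.046 mL; bromocresol purple 43.992 mg

Working volume: 3.12 L.
EDTA: C1V1 = C2V2 → 1.47 mM × 3120 mL ÷ 289 mM = 15.870 mL
magnesium chloride: C1V1 = C2V2 → 19.6 mM × 3120 mL ÷ 1570 mM = 38.950 mL
maltose: 34 g/L × 3.12 L = 106.080 g
sodium pyruvate: V = C2·V2/C1 = 16.8 mM × 3120 mL ÷ 500 mM = 104.832 mL
agar: 8.98 g/L × 3.12 L = 28.018 g
hemin: dilute stock: 5.33 µg/mL × 3120 mL ÷ 2360 µg/mL = 7.046 mL
bromocresol purple: 14.1 mg/L × 3.12 L = 43.992 mg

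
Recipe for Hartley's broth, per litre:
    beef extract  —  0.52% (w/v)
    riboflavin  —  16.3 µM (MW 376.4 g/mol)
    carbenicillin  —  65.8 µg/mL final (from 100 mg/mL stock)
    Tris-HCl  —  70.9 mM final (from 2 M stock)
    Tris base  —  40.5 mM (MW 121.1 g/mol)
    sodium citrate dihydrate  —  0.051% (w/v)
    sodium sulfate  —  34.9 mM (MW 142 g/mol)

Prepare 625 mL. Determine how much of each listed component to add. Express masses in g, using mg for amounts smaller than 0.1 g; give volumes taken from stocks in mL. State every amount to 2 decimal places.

Target volume = 625 mL = 0.625 L.
beef extract: 0.52% w/v = 5.2 g/L → 5.2 × 0.625 L = 3.25 g
riboflavin: 16.3 µmol/L × 376.4 g/mol × 0.625 L ÷ 1000 = 3.83 mg
carbenicillin: dilute stock: 65.8 µg/mL × 625 mL ÷ 100000 µg/mL = 0.41 mL
Tris-HCl: dilute stock: 70.9 mM × 625 mL ÷ 2000 mM = 22.16 mL
Tris base: 40.5 mmol/L × 121.1 g/mol × 0.625 L ÷ 1000 = 3.07 g
sodium citrate dihydrate: 0.051% w/v = 0.51 g/L → 0.51 × 0.625 L = 0.32 g
sodium sulfate: 34.9 mmol/L × 142 g/mol × 0.625 L ÷ 1000 = 3.10 g

beef extract 3.25 g; riboflavin 3.83 mg; carbenicillin 0.41 mL; Tris-HCl 22.16 mL; Tris base 3.07 g; sodium citrate dihydrate 0.32 g; sodium sulfate 3.10 g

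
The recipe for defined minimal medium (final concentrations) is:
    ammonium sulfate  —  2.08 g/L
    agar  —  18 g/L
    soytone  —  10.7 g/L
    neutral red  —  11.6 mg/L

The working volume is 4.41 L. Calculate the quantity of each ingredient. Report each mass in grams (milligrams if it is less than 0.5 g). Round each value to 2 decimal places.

ammonium sulfate 9.17 g; agar 79.38 g; soytone 47.19 g; neutral red 51.16 mg

Scale factor relative to 1 L: 4.41.
ammonium sulfate: 2.08 g/L × 4.41 L = 9.17 g
agar: 18 g/L × 4.41 L = 79.38 g
soytone: 10.7 g/L × 4.41 L = 47.19 g
neutral red: 11.6 mg/L × 4.41 L = 51.16 mg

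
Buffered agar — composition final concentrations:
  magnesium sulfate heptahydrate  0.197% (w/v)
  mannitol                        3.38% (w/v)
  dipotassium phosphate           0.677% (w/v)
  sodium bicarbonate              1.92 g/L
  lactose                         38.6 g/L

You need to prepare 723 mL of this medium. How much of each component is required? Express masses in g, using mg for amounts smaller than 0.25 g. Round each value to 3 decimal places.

Working volume: 723 mL = 0.723 L.
magnesium sulfate heptahydrate: 0.197 g per 100 mL × 723 mL ÷ 100 = 1.424 g
mannitol: 3.38 g per 100 mL × 723 mL ÷ 100 = 24.437 g
dipotassium phosphate: 0.677 g per 100 mL × 723 mL ÷ 100 = 4.895 g
sodium bicarbonate: 1.92 g/L × 0.723 L = 1.388 g
lactose: 38.6 g/L × 0.723 L = 27.908 g

magnesium sulfate heptahydrate 1.424 g; mannitol 24.437 g; dipotassium phosphate 4.895 g; sodium bicarbonate 1.388 g; lactose 27.908 g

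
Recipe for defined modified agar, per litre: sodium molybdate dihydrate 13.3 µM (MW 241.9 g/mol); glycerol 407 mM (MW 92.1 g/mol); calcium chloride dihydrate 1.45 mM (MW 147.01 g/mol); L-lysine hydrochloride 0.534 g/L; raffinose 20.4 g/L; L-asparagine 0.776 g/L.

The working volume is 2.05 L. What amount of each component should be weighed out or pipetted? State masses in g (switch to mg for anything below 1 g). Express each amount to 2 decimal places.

sodium molybdate dihydrate 6.60 mg; glycerol 76.84 g; calcium chloride dihydrate 436.99 mg; L-lysine hydrochloride 1.09 g; raffinose 41.82 g; L-asparagine 1.59 g

Working volume: 2.05 L.
sodium molybdate dihydrate: 13.3 µmol/L × 241.9 g/mol × 2.05 L ÷ 1000 = 6.60 mg
glycerol: 407 mmol/L × 92.1 g/mol × 2.05 L ÷ 1000 = 76.84 g
calcium chloride dihydrate: 1.45 mmol/L × 147.01 mg/mmol × 2.05 L = 436.99 mg
L-lysine hydrochloride: 0.534 g/L × 2.05 L = 1.09 g
raffinose: 20.4 g/L × 2.05 L = 41.82 g
L-asparagine: 0.776 g/L × 2.05 L = 1.59 g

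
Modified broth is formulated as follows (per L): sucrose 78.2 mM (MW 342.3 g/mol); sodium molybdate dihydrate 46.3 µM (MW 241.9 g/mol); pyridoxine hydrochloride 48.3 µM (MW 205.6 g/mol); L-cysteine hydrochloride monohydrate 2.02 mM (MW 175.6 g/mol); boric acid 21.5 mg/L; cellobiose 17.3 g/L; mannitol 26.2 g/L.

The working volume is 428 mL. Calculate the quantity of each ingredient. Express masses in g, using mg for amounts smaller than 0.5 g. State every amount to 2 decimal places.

Scale factor relative to 1 L: 0.428.
sucrose: 78.2 mmol/L × 342.3 g/mol × 0.428 L ÷ 1000 = 11.46 g
sodium molybdate dihydrate: 46.3 µmol/L × 241.9 g/mol × 0.428 L ÷ 1000 = 4.79 mg
pyridoxine hydrochloride: 48.3 µmol/L × 205.6 g/mol × 0.428 L ÷ 1000 = 4.25 mg
L-cysteine hydrochloride monohydrate: 2.02 mmol/L × 175.6 mg/mmol × 0.428 L = 151.82 mg
boric acid: 21.5 mg/L × 0.428 L = 9.20 mg
cellobiose: 17.3 g/L × 0.428 L = 7.40 g
mannitol: 26.2 g/L × 0.428 L = 11.21 g

sucrose 11.46 g; sodium molybdate dihydrate 4.79 mg; pyridoxine hydrochloride 4.25 mg; L-cysteine hydrochloride monohydrate 151.82 mg; boric acid 9.20 mg; cellobiose 7.40 g; mannitol 11.21 g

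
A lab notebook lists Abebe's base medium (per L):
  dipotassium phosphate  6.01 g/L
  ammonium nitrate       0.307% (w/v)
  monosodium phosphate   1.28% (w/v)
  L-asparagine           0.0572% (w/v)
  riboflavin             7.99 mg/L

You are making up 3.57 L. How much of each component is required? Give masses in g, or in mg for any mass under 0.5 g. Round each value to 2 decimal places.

dipotassium phosphate 21.46 g; ammonium nitrate 10.96 g; monosodium phosphate 45.70 g; L-asparagine 2.04 g; riboflavin 28.52 mg

Scale factor relative to 1 L: 3.57.
dipotassium phosphate: 6.01 g/L × 3.57 L = 21.46 g
ammonium nitrate: 0.307 g per 100 mL × 3570 mL ÷ 100 = 10.96 g
monosodium phosphate: 1.28 g per 100 mL × 3570 mL ÷ 100 = 45.70 g
L-asparagine: 0.0572 g per 100 mL × 3570 mL ÷ 100 = 2.04 g
riboflavin: 7.99 mg/L × 3.57 L = 28.52 mg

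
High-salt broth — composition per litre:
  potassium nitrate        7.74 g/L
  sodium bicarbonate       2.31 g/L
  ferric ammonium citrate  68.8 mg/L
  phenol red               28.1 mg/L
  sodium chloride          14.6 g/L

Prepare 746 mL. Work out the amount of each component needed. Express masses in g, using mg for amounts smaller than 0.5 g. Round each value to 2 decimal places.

potassium nitrate 5.77 g; sodium bicarbonate 1.72 g; ferric ammonium citrate 51.32 mg; phenol red 20.96 mg; sodium chloride 10.89 g

Target volume = 746 mL = 0.746 L.
potassium nitrate: 7.74 g/L × 0.746 L = 5.77 g
sodium bicarbonate: 2.31 g/L × 0.746 L = 1.72 g
ferric ammonium citrate: 68.8 mg/L × 0.746 L = 51.32 mg
phenol red: 28.1 mg/L × 0.746 L = 20.96 mg
sodium chloride: 14.6 g/L × 0.746 L = 10.89 g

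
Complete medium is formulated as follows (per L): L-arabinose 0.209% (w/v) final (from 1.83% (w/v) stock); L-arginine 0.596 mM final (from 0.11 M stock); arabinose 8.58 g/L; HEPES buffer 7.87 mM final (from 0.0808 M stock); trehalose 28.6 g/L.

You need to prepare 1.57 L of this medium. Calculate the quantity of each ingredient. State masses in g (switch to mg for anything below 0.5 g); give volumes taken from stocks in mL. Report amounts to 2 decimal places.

Working volume: 1.57 L.
L-arabinose: V = C2·V2/C1 = 0.209% ÷ 1.83% × 1570 mL = 179.31 mL
L-arginine: dilute stock: 0.596 mM × 1570 mL ÷ 110 mM = 8.51 mL
arabinose: 8.58 g/L × 1.57 L = 13.47 g
HEPES buffer: V = C2·V2/C1 = 7.87 mM × 1570 mL ÷ 80.8 mM = 152.92 mL
trehalose: 28.6 g/L × 1.57 L = 44.90 g

L-arabinose 179.31 mL; L-arginine 8.51 mL; arabinose 13.47 g; HEPES buffer 152.92 mL; trehalose 44.90 g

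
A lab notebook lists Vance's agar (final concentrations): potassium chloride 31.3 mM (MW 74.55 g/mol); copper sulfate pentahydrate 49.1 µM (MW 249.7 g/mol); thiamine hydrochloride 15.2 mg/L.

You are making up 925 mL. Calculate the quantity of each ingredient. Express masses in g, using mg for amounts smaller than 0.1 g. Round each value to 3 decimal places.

Target volume = 925 mL = 0.925 L.
potassium chloride: 31.3 mmol/L × 74.55 g/mol × 0.925 L ÷ 1000 = 2.158 g
copper sulfate pentahydrate: 49.1 µmol/L × 249.7 g/mol × 0.925 L ÷ 1000 = 11.341 mg
thiamine hydrochloride: 15.2 mg/L × 0.925 L = 14.060 mg

potassium chloride 2.158 g; copper sulfate pentahydrate 11.341 mg; thiamine hydrochloride 14.060 mg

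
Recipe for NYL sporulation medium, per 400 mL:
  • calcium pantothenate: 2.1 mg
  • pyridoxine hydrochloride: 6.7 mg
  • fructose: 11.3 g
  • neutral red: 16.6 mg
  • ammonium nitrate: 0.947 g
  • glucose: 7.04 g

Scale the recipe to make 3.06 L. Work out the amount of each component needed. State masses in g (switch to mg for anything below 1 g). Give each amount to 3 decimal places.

Scale factor = 3060 mL / 400 mL = 7.65.
calcium pantothenate: 2.1 mg × (3060 mL / 400 mL) = 16.065 mg
pyridoxine hydrochloride: 6.7 mg × (3060 mL / 400 mL) = 51.255 mg
fructose: 11.3 g × (3060 mL / 400 mL) = 86.445 g
neutral red: 16.6 mg × (3060 mL / 400 mL) = 126.990 mg
ammonium nitrate: 0.947 g × (3060 mL / 400 mL) = 7.245 g
glucose: 7.04 g × (3060 mL / 400 mL) = 53.856 g

calcium pantothenate 16.065 mg; pyridoxine hydrochloride 51.255 mg; fructose 86.445 g; neutral red 126.990 mg; ammonium nitrate 7.245 g; glucose 53.856 g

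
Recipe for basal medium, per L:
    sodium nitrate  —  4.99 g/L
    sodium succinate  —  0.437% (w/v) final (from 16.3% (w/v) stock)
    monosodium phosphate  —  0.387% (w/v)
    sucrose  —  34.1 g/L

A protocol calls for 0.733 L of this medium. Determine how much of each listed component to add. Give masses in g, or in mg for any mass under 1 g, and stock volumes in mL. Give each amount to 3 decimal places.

Scale factor relative to 1 L: 0.733.
sodium nitrate: 4.99 g/L × 0.733 L = 3.658 g
sodium succinate: dilute stock: 0.437% ÷ 16.3% × 733 mL = 19.652 mL
monosodium phosphate: 0.387 g per 100 mL × 733 mL ÷ 100 = 2.837 g
sucrose: 34.1 g/L × 0.733 L = 24.995 g

sodium nitrate 3.658 g; sodium succinate 19.652 mL; monosodium phosphate 2.837 g; sucrose 24.995 g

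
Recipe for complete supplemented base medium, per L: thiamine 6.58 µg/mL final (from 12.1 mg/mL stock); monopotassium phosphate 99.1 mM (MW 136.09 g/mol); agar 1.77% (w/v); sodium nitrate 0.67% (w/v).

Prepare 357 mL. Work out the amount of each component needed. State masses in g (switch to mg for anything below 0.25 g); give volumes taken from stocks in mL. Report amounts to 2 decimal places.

Scale factor relative to 1 L: 0.357.
thiamine: dilute stock: 6.58 µg/mL × 357 mL ÷ 12100 µg/mL = 0.19 mL
monopotassium phosphate: 99.1 mmol/L × 136.09 g/mol × 0.357 L ÷ 1000 = 4.81 g
agar: 1.77% w/v = 17.7 g/L → 17.7 × 0.357 L = 6.32 g
sodium nitrate: 0.67% w/v = 6.7 g/L → 6.7 × 0.357 L = 2.39 g

thiamine 0.19 mL; monopotassium phosphate 4.81 g; agar 6.32 g; sodium nitrate 2.39 g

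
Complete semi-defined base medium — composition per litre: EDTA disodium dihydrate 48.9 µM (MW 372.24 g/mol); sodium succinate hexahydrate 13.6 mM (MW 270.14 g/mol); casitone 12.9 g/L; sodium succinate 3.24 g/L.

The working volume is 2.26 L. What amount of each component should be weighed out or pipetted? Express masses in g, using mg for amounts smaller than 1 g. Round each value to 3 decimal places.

EDTA disodium dihydrate 41.138 mg; sodium succinate hexahydrate 8.303 g; casitone 29.154 g; sodium succinate 7.322 g

Working volume: 2.26 L.
EDTA disodium dihydrate: 48.9 µmol/L × 372.24 g/mol × 2.26 L ÷ 1000 = 41.138 mg
sodium succinate hexahydrate: 13.6 mmol/L × 270.14 g/mol × 2.26 L ÷ 1000 = 8.303 g
casitone: 12.9 g/L × 2.26 L = 29.154 g
sodium succinate: 3.24 g/L × 2.26 L = 7.322 g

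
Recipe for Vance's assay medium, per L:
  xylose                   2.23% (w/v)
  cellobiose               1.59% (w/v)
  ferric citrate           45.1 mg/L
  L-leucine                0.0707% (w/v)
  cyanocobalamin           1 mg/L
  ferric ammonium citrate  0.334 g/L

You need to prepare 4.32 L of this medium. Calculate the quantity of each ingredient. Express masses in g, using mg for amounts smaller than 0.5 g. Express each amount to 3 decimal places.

xylose 96.336 g; cellobiose 68.688 g; ferric citrate 194.832 mg; L-leucine 3.054 g; cyanocobalamin 4.320 mg; ferric ammonium citrate 1.443 g

Scale factor relative to 1 L: 4.32.
xylose: 2.23 g per 100 mL × 4320 mL ÷ 100 = 96.336 g
cellobiose: 1.59% w/v = 15.9 g/L → 15.9 × 4.32 L = 68.688 g
ferric citrate: 45.1 mg/L × 4.32 L = 194.832 mg
L-leucine: 0.0707 g per 100 mL × 4320 mL ÷ 100 = 3.054 g
cyanocobalamin: 1 mg/L × 4.32 L = 4.320 mg
ferric ammonium citrate: 0.334 g/L × 4.32 L = 1.443 g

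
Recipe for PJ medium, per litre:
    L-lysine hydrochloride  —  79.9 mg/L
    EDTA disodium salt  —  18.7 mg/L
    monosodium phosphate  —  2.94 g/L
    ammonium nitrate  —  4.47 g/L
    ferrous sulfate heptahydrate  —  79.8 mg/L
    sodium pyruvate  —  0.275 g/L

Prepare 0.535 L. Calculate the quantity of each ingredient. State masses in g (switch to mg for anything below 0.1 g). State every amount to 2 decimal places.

Scale factor relative to 1 L: 0.535.
L-lysine hydrochloride: 79.9 mg/L × 0.535 L = 42.75 mg
EDTA disodium salt: 18.7 mg/L × 0.535 L = 10.00 mg
monosodium phosphate: 2.94 g/L × 0.535 L = 1.57 g
ammonium nitrate: 4.47 g/L × 0.535 L = 2.39 g
ferrous sulfate heptahydrate: 79.8 mg/L × 0.535 L = 42.69 mg
sodium pyruvate: 0.275 g/L × 0.535 L = 0.15 g

L-lysine hydrochloride 42.75 mg; EDTA disodium salt 10.00 mg; monosodium phosphate 1.57 g; ammonium nitrate 2.39 g; ferrous sulfate heptahydrate 42.69 mg; sodium pyruvate 0.15 g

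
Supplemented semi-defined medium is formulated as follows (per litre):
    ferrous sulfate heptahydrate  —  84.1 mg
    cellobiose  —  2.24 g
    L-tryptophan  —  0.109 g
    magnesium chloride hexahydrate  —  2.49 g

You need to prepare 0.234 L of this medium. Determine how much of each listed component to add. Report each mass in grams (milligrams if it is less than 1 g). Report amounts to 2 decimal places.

Scale factor = 234 mL / 1000 mL = 0.234.
ferrous sulfate heptahydrate: 84.1 mg × (234 mL / 1000 mL) = 19.68 mg
cellobiose: 2.24 g × (234 mL / 1000 mL) = 0.52416 g = 524.16 mg
L-tryptophan: 0.109 g × (234 mL / 1000 mL) = 0.025506 g = 25.51 mg
magnesium chloride hexahydrate: 2.49 g × (234 mL / 1000 mL) = 0.58266 g = 582.66 mg

ferrous sulfate heptahydrate 19.68 mg; cellobiose 524.16 mg; L-tryptophan 25.51 mg; magnesium chloride hexahydrate 582.66 mg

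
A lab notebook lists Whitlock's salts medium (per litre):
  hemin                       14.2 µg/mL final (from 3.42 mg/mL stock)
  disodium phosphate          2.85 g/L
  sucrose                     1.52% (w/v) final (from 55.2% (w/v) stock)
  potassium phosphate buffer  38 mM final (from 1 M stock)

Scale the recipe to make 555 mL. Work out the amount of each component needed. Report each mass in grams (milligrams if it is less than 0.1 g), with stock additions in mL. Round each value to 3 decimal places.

hemin 2.304 mL; disodium phosphate 1.582 g; sucrose 15.283 mL; potassium phosphate buffer 21.090 mL

Working volume: 555 mL = 0.555 L.
hemin: dilute stock: 14.2 µg/mL × 555 mL ÷ 3420 µg/mL = 2.304 mL
disodium phosphate: 2.85 g/L × 0.555 L = 1.582 g
sucrose: V = C2·V2/C1 = 1.52% ÷ 55.2% × 555 mL = 15.283 mL
potassium phosphate buffer: C1V1 = C2V2 → 38 mM × 555 mL ÷ 1000 mM = 21.090 mL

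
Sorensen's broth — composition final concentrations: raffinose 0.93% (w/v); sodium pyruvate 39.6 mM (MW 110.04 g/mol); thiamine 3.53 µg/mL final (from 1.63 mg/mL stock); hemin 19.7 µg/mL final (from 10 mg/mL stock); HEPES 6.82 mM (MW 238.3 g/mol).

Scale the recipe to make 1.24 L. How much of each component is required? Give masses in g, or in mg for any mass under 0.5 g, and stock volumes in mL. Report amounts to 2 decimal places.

Working volume: 1.24 L.
raffinose: 0.93 g per 100 mL × 1240 mL ÷ 100 = 11.53 g
sodium pyruvate: 39.6 mmol/L × 110.04 g/mol × 1.24 L ÷ 1000 = 5.40 g
thiamine: V = C2·V2/C1 = 3.53 µg/mL × 1240 mL ÷ 1630 µg/mL = 2.69 mL
hemin: C1V1 = C2V2 → 19.7 µg/mL × 1240 mL ÷ 10000 µg/mL = 2.44 mL
HEPES: 6.82 mmol/L × 238.3 g/mol × 1.24 L ÷ 1000 = 2.02 g

raffinose 11.53 g; sodium pyruvate 5.40 g; thiamine 2.69 mL; hemin 2.44 mL; HEPES 2.02 g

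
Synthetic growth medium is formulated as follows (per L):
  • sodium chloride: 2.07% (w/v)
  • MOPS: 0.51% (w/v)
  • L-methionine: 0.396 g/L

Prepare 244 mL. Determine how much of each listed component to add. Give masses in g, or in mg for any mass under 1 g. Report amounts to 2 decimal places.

sodium chloride 5.05 g; MOPS 1.24 g; L-methionine 96.62 mg

Working volume: 244 mL = 0.244 L.
sodium chloride: 2.07% w/v = 20.7 g/L → 20.7 × 0.244 L = 5.05 g
MOPS: 0.51% w/v = 5.1 g/L → 5.1 × 0.244 L = 1.24 g
L-methionine: 0.396 g/L × 0.244 L = 0.096624 g = 96.62 mg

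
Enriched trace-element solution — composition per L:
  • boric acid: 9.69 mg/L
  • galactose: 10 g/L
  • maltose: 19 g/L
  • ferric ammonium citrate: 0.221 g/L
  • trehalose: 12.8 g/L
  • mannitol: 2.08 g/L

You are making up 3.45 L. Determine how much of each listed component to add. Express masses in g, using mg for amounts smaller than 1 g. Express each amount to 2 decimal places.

boric acid 33.43 mg; galactose 34.50 g; maltose 65.55 g; ferric ammonium citrate 762.45 mg; trehalose 44.16 g; mannitol 7.18 g

Scale factor relative to 1 L: 3.45.
boric acid: 9.69 mg/L × 3.45 L = 33.43 mg
galactose: 10 g/L × 3.45 L = 34.50 g
maltose: 19 g/L × 3.45 L = 65.55 g
ferric ammonium citrate: 0.221 g/L × 3.45 L = 0.76245 g = 762.45 mg
trehalose: 12.8 g/L × 3.45 L = 44.16 g
mannitol: 2.08 g/L × 3.45 L = 7.18 g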